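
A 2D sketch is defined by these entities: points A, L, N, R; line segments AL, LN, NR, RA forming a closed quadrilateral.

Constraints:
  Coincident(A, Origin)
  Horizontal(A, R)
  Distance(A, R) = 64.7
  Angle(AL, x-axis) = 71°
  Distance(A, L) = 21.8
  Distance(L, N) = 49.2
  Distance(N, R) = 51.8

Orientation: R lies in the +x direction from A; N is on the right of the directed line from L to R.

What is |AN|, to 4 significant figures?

33.63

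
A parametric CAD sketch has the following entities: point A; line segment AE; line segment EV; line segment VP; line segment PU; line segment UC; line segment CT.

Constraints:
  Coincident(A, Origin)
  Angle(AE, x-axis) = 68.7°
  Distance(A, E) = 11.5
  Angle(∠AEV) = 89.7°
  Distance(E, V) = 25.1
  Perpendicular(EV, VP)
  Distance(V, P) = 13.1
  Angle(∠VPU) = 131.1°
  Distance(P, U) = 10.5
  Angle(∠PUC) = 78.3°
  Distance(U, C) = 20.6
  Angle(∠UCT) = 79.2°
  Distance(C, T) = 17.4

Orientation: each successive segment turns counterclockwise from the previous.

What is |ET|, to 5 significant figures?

23.824

∠PUC = 78.3° gives UC at 39.600° from the x-axis; with |UC| = 20.6, C = (-3.1643, 11.331). ∠UCT = 79.2° gives CT at 140.40° from the x-axis; with |CT| = 17.4, T = (-16.571, 22.422). Then |ET| = |T − E| = 23.824.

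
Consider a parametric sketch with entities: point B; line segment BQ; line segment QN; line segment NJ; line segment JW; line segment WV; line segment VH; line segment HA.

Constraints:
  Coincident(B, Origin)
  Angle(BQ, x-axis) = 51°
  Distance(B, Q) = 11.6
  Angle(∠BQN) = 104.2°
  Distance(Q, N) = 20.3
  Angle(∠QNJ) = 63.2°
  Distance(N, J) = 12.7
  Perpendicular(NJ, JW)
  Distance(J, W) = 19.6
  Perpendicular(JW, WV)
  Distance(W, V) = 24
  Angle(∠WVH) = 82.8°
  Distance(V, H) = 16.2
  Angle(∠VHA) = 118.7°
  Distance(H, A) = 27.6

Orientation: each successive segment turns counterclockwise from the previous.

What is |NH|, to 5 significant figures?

9.9182

B is at the origin; BQ runs at 51.0° with length 11.6, so Q = (7.3001, 9.0149). ∠BQN = 104.2° gives QN at 126.80° from the x-axis; with |QN| = 20.3, N = (-4.8601, 25.270). ∠QNJ = 63.2° gives NJ at -116.40° from the x-axis; with |NJ| = 12.7, J = (-10.507, 13.894). The perpendicularity gives JW at right angles to NJ, so JW runs at -26.400°; with |JW| = 19.6, W = (7.0490, 5.1794). The perpendicularity gives WV at right angles to JW, so WV runs at 63.600°; with |WV| = 24.0, V = (17.720, 26.676). ∠WVH = 82.8° gives VH at 160.80° from the x-axis; with |VH| = 16.2, H = (2.4214, 32.004). Then |NH| = |H − N| = 9.9182.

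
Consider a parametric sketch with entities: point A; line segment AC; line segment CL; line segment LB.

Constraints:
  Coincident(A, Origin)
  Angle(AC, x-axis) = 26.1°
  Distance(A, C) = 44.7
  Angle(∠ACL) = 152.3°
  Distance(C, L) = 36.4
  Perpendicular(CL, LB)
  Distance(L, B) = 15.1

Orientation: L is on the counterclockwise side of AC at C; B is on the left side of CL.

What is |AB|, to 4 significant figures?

76.19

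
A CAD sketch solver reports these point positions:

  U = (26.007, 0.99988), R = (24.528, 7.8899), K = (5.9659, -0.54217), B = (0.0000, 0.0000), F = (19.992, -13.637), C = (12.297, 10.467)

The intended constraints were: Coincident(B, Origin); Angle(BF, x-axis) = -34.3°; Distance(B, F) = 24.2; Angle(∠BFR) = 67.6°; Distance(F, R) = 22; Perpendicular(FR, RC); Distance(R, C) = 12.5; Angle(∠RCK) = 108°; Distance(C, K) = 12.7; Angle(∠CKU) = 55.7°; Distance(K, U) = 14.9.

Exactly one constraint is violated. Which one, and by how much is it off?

Distance(K, U) = 14.9 — off by 5.20.

B = (0.00, 0.00) ✓; BF at -34.30° ✓; |BF| = 24.20 ✓; ∠BFR = 67.60° ✓; |FR| = 22.00 ✓; ∠(FR, RC) = 90.00° ✓; |RC| = 12.50 ✓; ∠RCK = 108.0° ✓; |CK| = 12.70 ✓; ∠CKU = 55.70° ✓; |KU| = 20.10 ✗.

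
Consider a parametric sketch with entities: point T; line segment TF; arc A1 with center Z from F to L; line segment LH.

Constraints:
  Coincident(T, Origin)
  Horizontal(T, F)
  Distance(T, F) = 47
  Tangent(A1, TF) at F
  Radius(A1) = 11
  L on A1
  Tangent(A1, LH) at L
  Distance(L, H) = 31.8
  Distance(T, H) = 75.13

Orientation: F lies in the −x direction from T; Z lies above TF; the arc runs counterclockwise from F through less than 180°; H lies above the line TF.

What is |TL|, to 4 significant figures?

44.05

T is at the origin; T and F share the same y with |TF| = 47.0 and F on the −x side, so F = (-47.00, 0.000). Tangency of A1 to TF means the radius ZF is perpendicular to TF, so Z = F + (0, 11) = (-47.00, 11.00). Since ZL ⟂ LH (tangency), |ZH| = √(11.0² + 31.8²) = 33.65 regardless of where L sits on A1. So H lies on both circle(T, 75.13) and circle(Z, 33.65); the above-TF intersection is H = (-63.33, 40.42). L is the foot of the tangent from H: L = (-39.66, 19.19).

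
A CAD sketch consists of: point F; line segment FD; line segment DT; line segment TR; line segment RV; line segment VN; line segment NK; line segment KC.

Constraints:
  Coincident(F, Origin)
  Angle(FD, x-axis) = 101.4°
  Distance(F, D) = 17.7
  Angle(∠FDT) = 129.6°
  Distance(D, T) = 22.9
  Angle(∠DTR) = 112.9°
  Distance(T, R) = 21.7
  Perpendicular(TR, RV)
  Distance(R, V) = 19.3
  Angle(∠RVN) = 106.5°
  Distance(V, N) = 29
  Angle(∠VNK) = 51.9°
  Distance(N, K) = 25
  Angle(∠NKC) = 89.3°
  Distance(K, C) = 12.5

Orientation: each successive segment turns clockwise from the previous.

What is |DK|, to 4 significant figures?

20.65

∠RVN = 106.5° gives VN at -179.6° from the x-axis; with |VN| = 29.0, N = (-2.590, 10.38). ∠VNK = 51.9° gives NK at 52.30° from the x-axis; with |NK| = 25.0, K = (12.70, 30.16). Then |DK| = |K − D| = 20.65.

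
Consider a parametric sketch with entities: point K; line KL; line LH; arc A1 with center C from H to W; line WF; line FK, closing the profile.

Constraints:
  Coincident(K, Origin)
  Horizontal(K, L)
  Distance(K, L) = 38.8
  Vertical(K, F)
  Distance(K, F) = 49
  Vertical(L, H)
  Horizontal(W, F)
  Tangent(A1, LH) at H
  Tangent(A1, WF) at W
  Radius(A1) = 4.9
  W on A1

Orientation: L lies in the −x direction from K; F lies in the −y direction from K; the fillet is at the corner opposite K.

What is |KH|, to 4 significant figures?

58.74

K is at the origin; K and L share the same y with |KL| = 38.8 and L on the −x side, so L = (-38.80, 0.000). K and F share the same x with |KF| = 49.0 and F on the −y side, so F = (0.000, -49.00). The virtual corner opposite K is at (-38.80, -49.00). Since A1 is tangent to LH there, CH ⟂ LH and A1 meets WF tangentially, so CW is at right angles to WF, with radius 4.9, so the center C sits 4.9 in from both sides at C = (-33.90, -44.10). That places the tangent points at H = (-38.80, -44.10) on LH and W = (-33.90, -49.00) on WF. Then |KH| = |H − K| = 58.74.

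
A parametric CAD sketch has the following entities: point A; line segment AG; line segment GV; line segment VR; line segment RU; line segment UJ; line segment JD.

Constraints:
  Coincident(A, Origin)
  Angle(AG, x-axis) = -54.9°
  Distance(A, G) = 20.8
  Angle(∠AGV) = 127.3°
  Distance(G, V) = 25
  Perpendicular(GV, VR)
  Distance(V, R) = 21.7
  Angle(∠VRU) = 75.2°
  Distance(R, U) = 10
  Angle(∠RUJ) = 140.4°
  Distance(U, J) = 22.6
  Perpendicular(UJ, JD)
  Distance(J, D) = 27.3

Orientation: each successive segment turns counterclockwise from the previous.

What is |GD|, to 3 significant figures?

28.7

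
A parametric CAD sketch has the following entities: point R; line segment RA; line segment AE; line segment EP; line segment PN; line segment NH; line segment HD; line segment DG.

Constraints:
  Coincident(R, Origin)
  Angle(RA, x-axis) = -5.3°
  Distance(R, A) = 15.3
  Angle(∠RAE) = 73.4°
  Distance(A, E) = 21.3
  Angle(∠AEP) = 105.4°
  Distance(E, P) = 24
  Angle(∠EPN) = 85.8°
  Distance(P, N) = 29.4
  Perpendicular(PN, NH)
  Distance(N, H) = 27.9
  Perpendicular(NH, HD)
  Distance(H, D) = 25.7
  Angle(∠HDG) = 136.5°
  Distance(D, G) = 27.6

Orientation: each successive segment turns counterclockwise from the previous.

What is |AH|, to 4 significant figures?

6.750

∠EPN = 85.8° gives PN at -89.90° from the x-axis; with |PN| = 29.4, N = (-12.83, -8.210). PN ⟂ NH, so NH runs at 0.1000°; with |NH| = 27.9, H = (15.07, -8.161). Then |AH| = |H − A| = 6.750.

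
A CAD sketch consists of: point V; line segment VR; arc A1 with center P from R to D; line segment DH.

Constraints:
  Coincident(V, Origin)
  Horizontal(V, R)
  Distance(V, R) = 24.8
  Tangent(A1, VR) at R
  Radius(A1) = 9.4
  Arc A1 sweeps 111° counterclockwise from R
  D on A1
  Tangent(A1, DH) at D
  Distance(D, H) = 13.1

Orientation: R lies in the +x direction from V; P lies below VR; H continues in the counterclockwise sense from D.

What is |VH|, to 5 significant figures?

32.469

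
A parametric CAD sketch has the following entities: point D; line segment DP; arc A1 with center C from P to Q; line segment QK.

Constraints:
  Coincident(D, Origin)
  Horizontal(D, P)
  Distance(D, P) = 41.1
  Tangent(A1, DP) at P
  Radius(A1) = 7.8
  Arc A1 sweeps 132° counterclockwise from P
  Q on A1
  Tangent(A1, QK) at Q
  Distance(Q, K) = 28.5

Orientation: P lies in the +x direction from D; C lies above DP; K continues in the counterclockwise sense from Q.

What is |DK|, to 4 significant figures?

44.09

D is at the origin; DP is horizontal with |DP| = 41.1 and P on the +x side, so P = (41.10, 0.000). Since A1 is tangent to DP there, CP ⟂ DP, so C = P + (0, 7.8) = (41.10, 7.800). On A1, P sits at bearing -90° from C; a 132° counterclockwise sweep puts Q at bearing 42°, so Q = C + 7.8·(cos 42°, sin 42°) = (46.90, 13.02). A1 meets QK tangentially, so CQ is at right angles to QK, so QK runs along (−sin 42°, cos 42°); with |QK| = 28.5, K = (27.83, 34.20). Then |DK| = |K − D| = 44.09.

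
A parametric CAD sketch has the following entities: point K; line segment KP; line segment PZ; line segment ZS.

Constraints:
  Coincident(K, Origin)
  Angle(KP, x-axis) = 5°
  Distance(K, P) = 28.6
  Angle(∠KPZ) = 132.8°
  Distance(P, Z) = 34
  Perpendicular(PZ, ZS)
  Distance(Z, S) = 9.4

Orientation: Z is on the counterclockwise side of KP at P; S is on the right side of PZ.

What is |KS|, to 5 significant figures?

61.467

∠KPZ = 132.8°, so PZ runs at 5.0° + (180° − 132.8°) = 52.200° from the x-axis; with |PZ| = 34.0, Z = P + 34.0·(cos 52.200°, sin 52.200°) = (49.330, 29.358). PZ is perpendicular to ZS; with |ZS| = 9.4 on the right of PZ, S = Z + 9.4·(0.79016, -0.61291) = (56.757, 23.597). Then |KS| = |S − K| = 61.467.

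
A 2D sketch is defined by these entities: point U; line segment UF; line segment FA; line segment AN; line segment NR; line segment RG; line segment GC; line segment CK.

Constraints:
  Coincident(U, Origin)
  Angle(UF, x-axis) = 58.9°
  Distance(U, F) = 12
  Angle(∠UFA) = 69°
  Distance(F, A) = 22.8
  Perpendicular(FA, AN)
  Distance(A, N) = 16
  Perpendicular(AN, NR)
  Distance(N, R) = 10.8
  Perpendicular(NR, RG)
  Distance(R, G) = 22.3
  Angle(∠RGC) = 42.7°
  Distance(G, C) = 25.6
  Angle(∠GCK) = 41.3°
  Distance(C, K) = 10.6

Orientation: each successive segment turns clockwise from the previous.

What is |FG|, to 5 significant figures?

13.553

U is at the origin; UF runs at 58.9° with length 12.0, so F = (6.1984, 10.275). ∠UFA = 69.0° gives FA at -52.100° from the x-axis; with |FA| = 22.8, A = (20.204, -7.7159). FA ⟂ AN, so AN runs at -142.10°; with |AN| = 16.0, N = (7.5788, -17.544). AN is perpendicular to NR, so NR runs at 127.90°; with |NR| = 10.8, R = (0.94448, -9.0224). NR ⟂ RG, so RG runs at 37.900°; with |RG| = 22.3, G = (18.541, 4.6762). Then |FG| = |G − F| = 13.553.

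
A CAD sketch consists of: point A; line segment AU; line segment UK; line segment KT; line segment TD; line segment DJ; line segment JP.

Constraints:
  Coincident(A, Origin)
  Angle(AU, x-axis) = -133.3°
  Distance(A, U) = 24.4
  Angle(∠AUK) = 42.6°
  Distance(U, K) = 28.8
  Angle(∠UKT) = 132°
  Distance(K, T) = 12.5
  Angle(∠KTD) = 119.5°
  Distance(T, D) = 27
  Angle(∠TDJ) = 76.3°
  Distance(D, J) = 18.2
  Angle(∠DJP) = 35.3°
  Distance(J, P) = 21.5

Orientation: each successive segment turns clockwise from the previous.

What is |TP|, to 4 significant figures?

14.95

A is at the origin; AU runs at -133.3° with length 24.4, so U = (-16.73, -17.76). ∠AUK = 42.6° gives UK at 89.30° from the x-axis; with |UK| = 28.8, K = (-16.38, 11.04). ∠UKT = 132.0° gives KT at 41.30° from the x-axis; with |KT| = 12.5, T = (-6.991, 19.29). ∠KTD = 119.5° gives TD at -19.20° from the x-axis; with |TD| = 27.0, D = (18.51, 10.41). ∠TDJ = 76.3° gives DJ at -122.9° from the x-axis; with |DJ| = 18.2, J = (8.621, -4.870). ∠DJP = 35.3° gives JP at 92.40° from the x-axis; with |JP| = 21.5, P = (7.721, 16.61). Then |TP| = |P − T| = 14.95.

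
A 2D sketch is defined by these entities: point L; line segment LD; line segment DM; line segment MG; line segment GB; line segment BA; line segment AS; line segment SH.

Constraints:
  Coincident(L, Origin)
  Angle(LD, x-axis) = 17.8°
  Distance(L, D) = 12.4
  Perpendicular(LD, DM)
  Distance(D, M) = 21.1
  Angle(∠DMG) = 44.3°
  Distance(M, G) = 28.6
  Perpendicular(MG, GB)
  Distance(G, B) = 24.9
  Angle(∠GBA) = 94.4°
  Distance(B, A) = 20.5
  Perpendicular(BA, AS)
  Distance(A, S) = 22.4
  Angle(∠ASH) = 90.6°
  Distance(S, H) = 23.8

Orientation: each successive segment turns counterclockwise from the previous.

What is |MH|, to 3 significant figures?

30.2

The perpendicularity gives AS at right angles to BA, so AS runs at 149°; with |AS| = 22.4, S = (6.19, 16.3). ∠ASH = 90.6° gives SH at -122° from the x-axis; with |SH| = 23.8, H = (-6.25, -4.02). Then |MH| = |H − M| = 30.2.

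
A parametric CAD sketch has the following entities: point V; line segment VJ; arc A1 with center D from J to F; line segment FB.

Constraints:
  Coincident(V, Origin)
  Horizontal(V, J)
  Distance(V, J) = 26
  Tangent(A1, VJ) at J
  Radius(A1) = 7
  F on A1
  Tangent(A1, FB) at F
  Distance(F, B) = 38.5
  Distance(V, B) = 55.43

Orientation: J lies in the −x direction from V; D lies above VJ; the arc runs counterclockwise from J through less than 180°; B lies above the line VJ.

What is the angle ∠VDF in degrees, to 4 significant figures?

33.09°

Checks: |DF| = 7.000 ✓; ∠(DF, FB) = 90.00° ✓; |FB| = 38.50 ✓; |VB| = 55.43 ✓.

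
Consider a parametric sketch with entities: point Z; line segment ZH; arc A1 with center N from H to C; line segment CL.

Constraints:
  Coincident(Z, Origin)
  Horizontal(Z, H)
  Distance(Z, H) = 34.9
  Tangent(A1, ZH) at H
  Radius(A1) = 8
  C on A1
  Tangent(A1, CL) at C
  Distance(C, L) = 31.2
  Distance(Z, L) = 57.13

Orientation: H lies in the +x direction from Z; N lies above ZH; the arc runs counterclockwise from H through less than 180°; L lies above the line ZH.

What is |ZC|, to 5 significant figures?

43.710

Checks: Z = (0.00, 0.00) ✓; |NC| = 8.000 ✓; ∠(NC, CL) = 90.00° ✓; |CL| = 31.20 ✓; |ZL| = 57.13 ✓.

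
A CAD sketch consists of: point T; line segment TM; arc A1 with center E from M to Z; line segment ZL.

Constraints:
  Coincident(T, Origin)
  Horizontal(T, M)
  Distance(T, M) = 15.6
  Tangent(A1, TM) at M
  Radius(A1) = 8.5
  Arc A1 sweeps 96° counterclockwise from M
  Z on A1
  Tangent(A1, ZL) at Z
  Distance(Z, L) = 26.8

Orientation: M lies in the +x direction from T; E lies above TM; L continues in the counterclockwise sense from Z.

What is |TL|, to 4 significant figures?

41.84

On A1, M sits at bearing -90° from E; a 96° counterclockwise sweep puts Z at bearing 6°, so Z = E + 8.5·(cos 6°, sin 6°) = (24.05, 9.388). Since A1 is tangent to ZL there, EZ ⟂ ZL, so ZL runs along (−sin 6°, cos 6°); with |ZL| = 26.8, L = (21.25, 36.04). Then |TL| = |L − T| = 41.84.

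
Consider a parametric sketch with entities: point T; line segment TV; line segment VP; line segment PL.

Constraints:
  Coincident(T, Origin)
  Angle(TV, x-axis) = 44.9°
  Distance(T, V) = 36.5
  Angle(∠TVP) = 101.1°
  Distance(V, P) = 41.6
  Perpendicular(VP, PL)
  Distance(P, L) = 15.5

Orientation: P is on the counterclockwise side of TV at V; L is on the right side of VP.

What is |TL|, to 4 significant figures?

70.70

T is at the origin; TV runs at 44.9° with length 36.5, so V = 36.5·(cos 44.9°, sin 44.9°) = (25.85, 25.76). ∠TVP = 101.1°, so VP runs at 44.9° + (180° − 101.1°) = 123.8° from the x-axis; with |VP| = 41.6, P = V + 41.6·(cos 123.8°, sin 123.8°) = (2.713, 60.33). VP ⟂ PL; with |PL| = 15.5 on the right of VP, L = P + 15.5·(0.8310, 0.5563) = (15.59, 68.96). Then |TL| = |L − T| = 70.70.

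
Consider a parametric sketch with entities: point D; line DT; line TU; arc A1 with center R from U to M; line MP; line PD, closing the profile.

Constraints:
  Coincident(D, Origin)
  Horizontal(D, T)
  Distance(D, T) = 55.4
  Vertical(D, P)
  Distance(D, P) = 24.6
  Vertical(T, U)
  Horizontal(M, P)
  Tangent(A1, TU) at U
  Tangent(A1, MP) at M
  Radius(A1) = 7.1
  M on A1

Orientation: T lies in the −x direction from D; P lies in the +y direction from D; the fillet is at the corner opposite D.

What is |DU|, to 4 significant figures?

58.10

D is at the origin; D and T share the same y with |DT| = 55.4 and T on the −x side, so T = (-55.40, 0.000). D and P share the same x with |DP| = 24.6 and P on the +y side, so P = (0.000, 24.60). The virtual corner opposite D is at (-55.40, 24.60). Since A1 is tangent to TU there, RU ⟂ TU and the tangent condition forces RM to be normal to MP, with radius 7.1, so the center R sits 7.1 in from both sides at R = (-48.30, 17.50). That places the tangent points at U = (-55.40, 17.50) on TU and M = (-48.30, 24.60) on MP. Then |DU| = |U − D| = 58.10.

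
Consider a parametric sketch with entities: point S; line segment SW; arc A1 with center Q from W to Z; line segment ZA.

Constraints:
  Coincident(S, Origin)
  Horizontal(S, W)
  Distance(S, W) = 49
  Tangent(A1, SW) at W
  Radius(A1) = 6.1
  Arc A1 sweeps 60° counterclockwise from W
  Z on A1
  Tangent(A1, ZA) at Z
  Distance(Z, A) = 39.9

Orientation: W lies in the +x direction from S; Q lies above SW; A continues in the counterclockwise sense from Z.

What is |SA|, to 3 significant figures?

83.2

S is at the origin; SW is horizontal with |SW| = 49.0 and W on the +x side, so W = (49.0, 0.00). A1 meets SW tangentially, so QW is at right angles to SW, so Q = W + (0, 6.1) = (49.0, 6.10). On A1, W sits at bearing -90° from Q; a 60° counterclockwise sweep puts Z at bearing -30°, so Z = Q + 6.1·(cos -30°, sin -30°) = (54.3, 3.05). The tangent condition forces QZ to be normal to ZA, so ZA runs along (−sin -30°, cos -30°); with |ZA| = 39.9, A = (74.2, 37.6). Then |SA| = |A − S| = 83.2.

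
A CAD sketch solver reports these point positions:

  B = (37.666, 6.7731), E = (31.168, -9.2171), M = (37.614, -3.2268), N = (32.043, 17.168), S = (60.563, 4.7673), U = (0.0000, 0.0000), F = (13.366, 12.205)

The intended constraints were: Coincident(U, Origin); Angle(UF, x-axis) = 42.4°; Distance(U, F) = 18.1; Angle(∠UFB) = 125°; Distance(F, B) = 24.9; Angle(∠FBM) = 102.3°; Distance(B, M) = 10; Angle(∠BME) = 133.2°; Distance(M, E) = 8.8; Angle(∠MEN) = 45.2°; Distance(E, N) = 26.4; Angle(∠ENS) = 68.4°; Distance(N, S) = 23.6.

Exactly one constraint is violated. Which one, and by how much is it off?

Distance(N, S) = 23.6 — off by 7.50.

U = (0.00, 0.00) ✓; UF at 42.40° ✓; |UF| = 18.10 ✓; ∠UFB = 125.0° ✓; |FB| = 24.90 ✓; ∠FBM = 102.3° ✓; |BM| = 10.00 ✓; ∠BME = 133.2° ✓; |ME| = 8.800 ✓; ∠MEN = 45.20° ✓; |EN| = 26.40 ✓; ∠ENS = 68.40° ✓; |NS| = 31.10 ✗.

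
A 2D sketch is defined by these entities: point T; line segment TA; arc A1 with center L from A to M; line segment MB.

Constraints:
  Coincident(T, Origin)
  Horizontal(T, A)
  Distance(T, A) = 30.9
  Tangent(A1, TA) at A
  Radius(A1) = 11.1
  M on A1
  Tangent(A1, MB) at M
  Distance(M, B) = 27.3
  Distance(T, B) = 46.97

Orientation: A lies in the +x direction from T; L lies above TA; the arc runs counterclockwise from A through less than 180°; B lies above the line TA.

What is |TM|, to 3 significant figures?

43.7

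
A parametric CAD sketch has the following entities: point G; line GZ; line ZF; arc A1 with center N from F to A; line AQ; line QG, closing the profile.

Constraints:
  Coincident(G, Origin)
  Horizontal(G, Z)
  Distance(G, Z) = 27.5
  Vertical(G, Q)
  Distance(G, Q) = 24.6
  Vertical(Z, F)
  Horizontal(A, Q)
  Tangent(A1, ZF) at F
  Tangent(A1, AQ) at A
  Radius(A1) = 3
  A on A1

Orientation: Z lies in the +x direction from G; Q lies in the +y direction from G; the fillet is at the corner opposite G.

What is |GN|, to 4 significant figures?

32.66

GQ is vertical with |GQ| = 24.6 and Q on the +y side, so Q = (0.000, 24.60). The virtual corner opposite G is at (27.50, 24.60). A1 meets ZF tangentially, so NF is at right angles to ZF and since A1 is tangent to AQ there, NA ⟂ AQ, with radius 3.0, so the center N sits 3.0 in from both sides at N = (24.50, 21.60). Then |GN| = |N − G| = 32.66.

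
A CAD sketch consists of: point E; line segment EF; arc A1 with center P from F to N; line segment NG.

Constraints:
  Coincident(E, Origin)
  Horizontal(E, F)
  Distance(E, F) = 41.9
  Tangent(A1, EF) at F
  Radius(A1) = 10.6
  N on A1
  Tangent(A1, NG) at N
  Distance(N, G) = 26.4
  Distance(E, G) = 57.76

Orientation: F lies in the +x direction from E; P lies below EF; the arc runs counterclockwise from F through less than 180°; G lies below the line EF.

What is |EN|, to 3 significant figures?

35.4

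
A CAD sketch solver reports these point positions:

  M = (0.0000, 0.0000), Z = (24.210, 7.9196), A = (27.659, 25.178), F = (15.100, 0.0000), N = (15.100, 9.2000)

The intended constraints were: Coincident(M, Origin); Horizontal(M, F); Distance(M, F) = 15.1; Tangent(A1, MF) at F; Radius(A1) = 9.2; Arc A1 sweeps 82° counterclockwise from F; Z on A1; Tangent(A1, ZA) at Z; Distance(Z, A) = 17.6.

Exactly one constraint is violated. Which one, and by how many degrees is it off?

Tangent(A1, ZA) at Z — off by 3.30°.

M = (0.00, 0.00) ✓; M.y = 0.00, F.y = 0.00 ✓; |MF| = 15.10 ✓; ∠(NF, FM) = 90.00° ✓; |NF| = 9.200 ✓; bearing(N→Z) − bearing(N→F) = 82.00° ✓; |NZ| = 9.200 ✓; ∠(NZ, ZA) = 93.30° ✗; |ZA| = 17.60 ✓.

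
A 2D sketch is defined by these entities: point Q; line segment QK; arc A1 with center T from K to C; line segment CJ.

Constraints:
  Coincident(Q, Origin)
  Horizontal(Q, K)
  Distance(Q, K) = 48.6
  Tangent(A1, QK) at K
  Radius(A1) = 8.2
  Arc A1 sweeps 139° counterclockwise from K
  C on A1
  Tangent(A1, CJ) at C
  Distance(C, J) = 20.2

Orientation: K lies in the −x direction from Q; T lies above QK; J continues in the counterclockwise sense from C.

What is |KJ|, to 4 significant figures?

29.35

Q is at the origin; QK is horizontal with |QK| = 48.6 and K on the −x side, so K = (-48.60, 0.000). A1 meets QK tangentially, so TK is at right angles to QK, so T = K + (0, 8.2) = (-48.60, 8.200). On A1, K sits at bearing -90° from T; a 139° counterclockwise sweep puts C at bearing 49°, so C = T + 8.2·(cos 49°, sin 49°) = (-43.22, 14.39). Since A1 is tangent to CJ there, TC ⟂ CJ, so CJ runs along (−sin 49°, cos 49°); with |CJ| = 20.2, J = (-58.47, 27.64). Then |KJ| = |J − K| = 29.35.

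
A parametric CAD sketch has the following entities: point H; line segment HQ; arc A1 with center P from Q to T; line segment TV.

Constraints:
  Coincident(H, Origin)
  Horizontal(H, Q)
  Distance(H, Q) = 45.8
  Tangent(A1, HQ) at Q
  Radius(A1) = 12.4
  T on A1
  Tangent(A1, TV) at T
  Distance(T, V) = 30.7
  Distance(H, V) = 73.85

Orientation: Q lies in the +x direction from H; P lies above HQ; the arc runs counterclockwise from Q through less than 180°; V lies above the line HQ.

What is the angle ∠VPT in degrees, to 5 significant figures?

68.006°

Checks: ∠(PQ, QH) = 90.00° ✓; |PT| = 12.40 ✓; ∠(PT, TV) = 90.00° ✓; |TV| = 30.70 ✓; |HV| = 73.85 ✓.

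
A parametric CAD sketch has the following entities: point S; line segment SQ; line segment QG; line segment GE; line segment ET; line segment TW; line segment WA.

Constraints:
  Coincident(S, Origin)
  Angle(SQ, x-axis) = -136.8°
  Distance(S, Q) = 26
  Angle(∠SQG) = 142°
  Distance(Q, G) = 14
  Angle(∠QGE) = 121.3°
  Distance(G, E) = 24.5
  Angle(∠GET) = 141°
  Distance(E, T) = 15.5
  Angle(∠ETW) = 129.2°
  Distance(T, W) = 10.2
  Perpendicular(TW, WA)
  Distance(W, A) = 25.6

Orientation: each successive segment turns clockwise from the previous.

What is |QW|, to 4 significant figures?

44.58

S is at the origin; SQ runs at -136.8° with length 26.0, so Q = (-18.95, -17.80). ∠SQG = 142.0° gives QG at -174.8° from the x-axis; with |QG| = 14.0, G = (-32.90, -19.07). ∠QGE = 121.3° gives GE at 126.5° from the x-axis; with |GE| = 24.5, E = (-47.47, 0.6274). ∠GET = 141.0° gives ET at 87.50° from the x-axis; with |ET| = 15.5, T = (-46.79, 16.11). ∠ETW = 129.2° gives TW at 36.70° from the x-axis; with |TW| = 10.2, W = (-38.61, 22.21). Then |QW| = |W − Q| = 44.58.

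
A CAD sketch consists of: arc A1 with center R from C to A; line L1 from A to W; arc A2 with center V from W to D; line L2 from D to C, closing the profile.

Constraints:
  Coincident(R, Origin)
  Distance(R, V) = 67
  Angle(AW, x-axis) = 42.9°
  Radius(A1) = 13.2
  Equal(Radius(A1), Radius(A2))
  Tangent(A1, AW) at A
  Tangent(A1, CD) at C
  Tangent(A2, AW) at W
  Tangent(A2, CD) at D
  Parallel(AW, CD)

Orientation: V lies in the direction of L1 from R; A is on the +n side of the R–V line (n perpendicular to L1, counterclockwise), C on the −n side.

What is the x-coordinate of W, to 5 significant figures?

40.095

The slot axis is L1's direction at 42.9°, so u = (cos 42.9°, sin 42.9°) = (0.73254, 0.68072) and n = (−sin 42.9°, cos 42.9°) = (-0.68072, 0.73254). R is at the origin and V lies 67.0 along u from R, so V = 67.0·u = (49.080, 45.608). Tangency of A1 to both parallel lines with radius 13.2 puts A and C at R ± 13.2·n: A = (-8.9855, 9.6696), C = (8.9855, -9.6696). Equal radii place W and D the same way about V: W = V + 13.2·n = (40.095, 55.278), D = V − 13.2·n = (58.066, 35.939). So W.x = 40.095.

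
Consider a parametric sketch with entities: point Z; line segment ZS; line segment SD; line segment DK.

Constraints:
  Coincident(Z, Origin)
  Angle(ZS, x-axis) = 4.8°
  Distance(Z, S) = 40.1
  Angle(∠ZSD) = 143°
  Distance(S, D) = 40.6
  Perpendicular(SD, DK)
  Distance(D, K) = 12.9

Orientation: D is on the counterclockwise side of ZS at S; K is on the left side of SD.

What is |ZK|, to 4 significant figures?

73.49

Z is at the origin; ZS runs at 4.8° with length 40.1, so S = 40.1·(cos 4.8°, sin 4.8°) = (39.96, 3.355). ∠ZSD = 143.0°, so SD runs at 4.8° + (180° − 143.0°) = 41.80° from the x-axis; with |SD| = 40.6, D = S + 40.6·(cos 41.80°, sin 41.80°) = (70.23, 30.42). SD is perpendicular to DK; with |DK| = 12.9 on the left of SD, K = D + 12.9·(-0.6665, 0.7455) = (61.63, 40.03). Then |ZK| = |K − Z| = 73.49.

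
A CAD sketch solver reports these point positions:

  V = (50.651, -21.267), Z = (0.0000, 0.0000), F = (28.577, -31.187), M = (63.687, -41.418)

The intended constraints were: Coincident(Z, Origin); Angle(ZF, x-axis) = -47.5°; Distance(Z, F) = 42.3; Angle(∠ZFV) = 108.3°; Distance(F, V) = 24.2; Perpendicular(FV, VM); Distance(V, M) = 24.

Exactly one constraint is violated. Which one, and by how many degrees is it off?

Perpendicular(FV, VM) — off by 8.70°.

Z = (0.00, 0.00) ✓; ZF at -47.50° ✓; |ZF| = 42.30 ✓; ∠ZFV = 108.3° ✓; |FV| = 24.20 ✓; ∠(FV, VM) = 81.30° ✗; |VM| = 24.00 ✓.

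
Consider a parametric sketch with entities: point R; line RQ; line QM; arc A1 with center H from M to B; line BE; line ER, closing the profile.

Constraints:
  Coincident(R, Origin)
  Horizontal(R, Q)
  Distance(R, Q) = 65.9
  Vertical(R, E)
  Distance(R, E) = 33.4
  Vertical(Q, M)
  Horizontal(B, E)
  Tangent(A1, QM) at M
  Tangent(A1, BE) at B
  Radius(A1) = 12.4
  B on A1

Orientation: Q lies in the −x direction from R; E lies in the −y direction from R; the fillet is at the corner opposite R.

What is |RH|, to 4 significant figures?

57.47

R is at the origin; R and Q share the same y with |RQ| = 65.9 and Q on the −x side, so Q = (-65.90, 0.000). R and E share the same x with |RE| = 33.4 and E on the −y side, so E = (0.000, -33.40). The virtual corner opposite R is at (-65.90, -33.40). Since A1 is tangent to QM there, HM ⟂ QM and tangency of A1 to BE means the radius HB is perpendicular to BE, with radius 12.4, so the center H sits 12.4 in from both sides at H = (-53.50, -21.00). Then |RH| = |H − R| = 57.47.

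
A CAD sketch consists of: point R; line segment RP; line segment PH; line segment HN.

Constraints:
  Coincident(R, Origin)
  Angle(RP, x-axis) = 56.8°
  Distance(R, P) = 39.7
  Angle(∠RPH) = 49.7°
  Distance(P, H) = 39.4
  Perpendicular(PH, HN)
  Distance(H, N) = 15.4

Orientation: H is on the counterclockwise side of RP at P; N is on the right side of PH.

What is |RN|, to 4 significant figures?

47.69

R is at the origin; RP runs at 56.8° with length 39.7, so P = 39.7·(cos 56.8°, sin 56.8°) = (21.74, 33.22). ∠RPH = 49.7°, so PH runs at 56.8° + (180° − 49.7°) = 187.1° from the x-axis; with |PH| = 39.4, H = P + 39.4·(cos 187.1°, sin 187.1°) = (-17.36, 28.35). PH ⟂ HN; with |HN| = 15.4 on the right of PH, N = H + 15.4·(-0.1236, 0.9923) = (-19.26, 43.63). Then |RN| = |N − R| = 47.69.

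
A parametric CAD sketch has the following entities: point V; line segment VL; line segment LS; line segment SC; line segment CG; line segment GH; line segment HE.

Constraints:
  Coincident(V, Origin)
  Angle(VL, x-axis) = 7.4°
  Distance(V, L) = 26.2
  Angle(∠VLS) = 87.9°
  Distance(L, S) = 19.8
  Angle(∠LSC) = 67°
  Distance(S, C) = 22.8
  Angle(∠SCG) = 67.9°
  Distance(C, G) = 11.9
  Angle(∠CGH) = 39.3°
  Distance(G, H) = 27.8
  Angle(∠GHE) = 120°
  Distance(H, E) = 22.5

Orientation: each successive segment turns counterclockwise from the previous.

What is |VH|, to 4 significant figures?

31.13

∠SCG = 67.9° gives CG at -35.40° from the x-axis; with |CG| = 11.9, G = (13.18, 3.759). ∠CGH = 39.3° gives GH at 105.3° from the x-axis; with |GH| = 27.8, H = (5.849, 30.57). Then |VH| = |H − V| = 31.13.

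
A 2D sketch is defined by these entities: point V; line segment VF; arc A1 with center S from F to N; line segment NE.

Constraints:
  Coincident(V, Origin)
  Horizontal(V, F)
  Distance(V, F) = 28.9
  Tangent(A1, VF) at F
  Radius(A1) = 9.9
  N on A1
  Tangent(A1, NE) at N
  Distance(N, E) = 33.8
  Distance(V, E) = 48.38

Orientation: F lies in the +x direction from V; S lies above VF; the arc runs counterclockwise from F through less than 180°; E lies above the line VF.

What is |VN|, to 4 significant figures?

40.29

V is at the origin; VF is horizontal with |VF| = 28.9 and F on the +x side, so F = (28.90, 0.000). Since A1 is tangent to VF there, SF ⟂ VF, so S = F + (0, 9.9) = (28.90, 9.900). Since SN ⟂ NE (tangency), |SE| = √(9.9² + 33.8²) = 35.22 regardless of where N sits on A1. So E lies on both circle(V, 48.38) and circle(S, 35.22); the above-VF intersection is E = (20.11, 44.00). N is the foot of the tangent from E: N = (37.41, 14.97).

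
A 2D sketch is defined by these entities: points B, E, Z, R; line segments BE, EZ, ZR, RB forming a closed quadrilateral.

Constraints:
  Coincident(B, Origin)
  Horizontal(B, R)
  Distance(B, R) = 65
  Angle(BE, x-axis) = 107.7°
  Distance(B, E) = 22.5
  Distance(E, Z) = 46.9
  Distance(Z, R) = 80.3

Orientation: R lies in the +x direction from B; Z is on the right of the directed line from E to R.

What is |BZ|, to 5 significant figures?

27.641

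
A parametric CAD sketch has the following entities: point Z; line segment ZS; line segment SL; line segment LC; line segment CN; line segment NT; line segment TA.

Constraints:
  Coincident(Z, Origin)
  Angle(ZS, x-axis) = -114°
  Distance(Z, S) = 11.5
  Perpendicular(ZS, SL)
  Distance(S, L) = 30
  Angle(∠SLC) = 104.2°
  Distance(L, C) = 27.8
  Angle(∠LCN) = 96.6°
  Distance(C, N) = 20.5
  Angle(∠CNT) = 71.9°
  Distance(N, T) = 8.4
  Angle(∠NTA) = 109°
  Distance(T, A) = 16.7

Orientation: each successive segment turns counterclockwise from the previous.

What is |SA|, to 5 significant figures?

38.223

Z is at the origin; ZS runs at -114.0° with length 11.5, so S = (-4.6775, -10.506). ZS is perpendicular to SL, so SL runs at -24.000°; with |SL| = 30.0, L = (22.729, -22.708). ∠SLC = 104.2° gives LC at 51.800° from the x-axis; with |LC| = 27.8, C = (39.921, -0.86105). ∠LCN = 96.6° gives CN at 135.20° from the x-axis; with |CN| = 20.5, N = (25.374, 13.584). ∠CNT = 71.9° gives NT at -116.70° from the x-axis; with |NT| = 8.4, T = (21.600, 6.0796). ∠NTA = 109.0° gives TA at -45.700° from the x-axis; with |TA| = 16.7, A = (33.264, -5.8724). Then |SA| = |A − S| = 38.223.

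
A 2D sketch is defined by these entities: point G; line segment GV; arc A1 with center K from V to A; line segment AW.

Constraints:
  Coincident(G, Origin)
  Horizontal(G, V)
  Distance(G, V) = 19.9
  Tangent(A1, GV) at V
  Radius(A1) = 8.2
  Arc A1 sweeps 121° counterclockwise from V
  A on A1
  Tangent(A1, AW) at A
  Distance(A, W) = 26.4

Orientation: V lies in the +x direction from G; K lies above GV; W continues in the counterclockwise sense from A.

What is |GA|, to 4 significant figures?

29.66

The tangent condition forces KV to be normal to GV, so K = V + (0, 8.2) = (19.90, 8.200). On A1, V sits at bearing -90° from K; a 121° counterclockwise sweep puts A at bearing 31°, so A = K + 8.2·(cos 31°, sin 31°) = (26.93, 12.42). Then |GA| = |A − G| = 29.66.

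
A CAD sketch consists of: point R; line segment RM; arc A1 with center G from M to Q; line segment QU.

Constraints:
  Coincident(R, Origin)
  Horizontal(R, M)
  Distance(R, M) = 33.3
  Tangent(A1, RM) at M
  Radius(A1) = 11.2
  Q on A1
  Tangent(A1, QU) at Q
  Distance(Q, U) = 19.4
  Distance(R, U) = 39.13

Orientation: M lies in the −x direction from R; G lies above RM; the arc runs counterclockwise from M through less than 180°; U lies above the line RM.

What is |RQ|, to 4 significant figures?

25.16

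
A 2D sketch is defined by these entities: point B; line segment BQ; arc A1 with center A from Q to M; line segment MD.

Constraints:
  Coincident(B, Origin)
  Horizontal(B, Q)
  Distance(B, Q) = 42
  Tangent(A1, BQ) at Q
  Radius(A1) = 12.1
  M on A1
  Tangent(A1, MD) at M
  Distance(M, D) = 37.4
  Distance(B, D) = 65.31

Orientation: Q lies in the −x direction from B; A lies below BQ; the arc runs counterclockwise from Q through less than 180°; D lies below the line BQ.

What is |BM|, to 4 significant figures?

55.78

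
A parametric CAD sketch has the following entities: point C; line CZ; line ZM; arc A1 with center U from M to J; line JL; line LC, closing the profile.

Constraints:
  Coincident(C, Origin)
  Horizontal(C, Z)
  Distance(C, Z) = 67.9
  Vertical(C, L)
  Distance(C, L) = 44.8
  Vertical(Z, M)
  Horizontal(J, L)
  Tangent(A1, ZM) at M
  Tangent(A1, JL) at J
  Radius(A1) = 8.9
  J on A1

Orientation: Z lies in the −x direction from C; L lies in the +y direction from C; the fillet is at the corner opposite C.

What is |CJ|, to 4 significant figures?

74.08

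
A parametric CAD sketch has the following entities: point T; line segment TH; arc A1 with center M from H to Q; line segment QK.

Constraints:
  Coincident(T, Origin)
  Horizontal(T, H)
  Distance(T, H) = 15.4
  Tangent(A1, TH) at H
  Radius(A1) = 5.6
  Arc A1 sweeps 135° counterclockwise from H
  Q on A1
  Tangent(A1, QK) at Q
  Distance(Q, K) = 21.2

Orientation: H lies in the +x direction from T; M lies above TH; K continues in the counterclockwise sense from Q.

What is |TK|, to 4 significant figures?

24.94

T is at the origin; T and H share the same y with |TH| = 15.4 and H on the +x side, so H = (15.40, 0.000). The tangent condition forces MH to be normal to TH, so M = H + (0, 5.6) = (15.40, 5.600). On A1, H sits at bearing -90° from M; a 135° counterclockwise sweep puts Q at bearing 45°, so Q = M + 5.6·(cos 45°, sin 45°) = (19.36, 9.560). Tangency of A1 to QK means the radius MQ is perpendicular to QK, so QK runs along (−sin 45°, cos 45°); with |QK| = 21.2, K = (4.369, 24.55). Then |TK| = |K − T| = 24.94.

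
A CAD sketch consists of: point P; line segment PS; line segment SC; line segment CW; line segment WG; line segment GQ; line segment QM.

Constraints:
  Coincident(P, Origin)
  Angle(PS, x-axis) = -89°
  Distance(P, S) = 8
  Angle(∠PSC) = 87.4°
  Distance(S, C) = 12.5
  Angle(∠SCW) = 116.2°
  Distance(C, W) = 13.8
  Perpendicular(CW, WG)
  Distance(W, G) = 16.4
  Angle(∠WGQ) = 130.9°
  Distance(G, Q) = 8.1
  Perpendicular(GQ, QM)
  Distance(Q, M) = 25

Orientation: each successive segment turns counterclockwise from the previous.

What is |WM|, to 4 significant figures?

22.67

P is at the origin; PS runs at -89.0° with length 8.0, so S = (0.1396, -7.999). ∠PSC = 87.4° gives SC at 3.600° from the x-axis; with |SC| = 12.5, C = (12.61, -7.214). ∠SCW = 116.2° gives CW at 67.40° from the x-axis; with |CW| = 13.8, W = (17.92, 5.526). CW ⟂ WG, so WG runs at 157.4°; with |WG| = 16.4, G = (2.778, 11.83). ∠WGQ = 130.9° gives GQ at -153.5° from the x-axis; with |GQ| = 8.1, Q = (-4.471, 8.215). The perpendicularity gives QM at right angles to GQ, so QM runs at -63.50°; with |QM| = 25.0, M = (6.684, -14.16). Then |WM| = |M − W| = 22.67.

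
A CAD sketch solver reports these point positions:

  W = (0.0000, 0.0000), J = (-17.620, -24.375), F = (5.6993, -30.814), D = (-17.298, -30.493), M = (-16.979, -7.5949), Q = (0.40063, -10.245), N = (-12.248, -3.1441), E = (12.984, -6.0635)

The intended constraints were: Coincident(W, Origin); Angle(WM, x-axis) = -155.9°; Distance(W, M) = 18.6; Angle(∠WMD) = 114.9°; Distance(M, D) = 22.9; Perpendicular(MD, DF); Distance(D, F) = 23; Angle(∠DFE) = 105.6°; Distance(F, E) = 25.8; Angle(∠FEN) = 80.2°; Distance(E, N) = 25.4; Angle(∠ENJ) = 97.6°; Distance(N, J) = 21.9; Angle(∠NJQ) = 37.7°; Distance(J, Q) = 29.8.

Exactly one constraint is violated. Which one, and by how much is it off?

Distance(J, Q) = 29.8 — off by 6.90.

W = (0.00, 0.00) ✓; WM at -155.9° ✓; |WM| = 18.60 ✓; ∠WMD = 114.9° ✓; |MD| = 22.90 ✓; ∠(MD, DF) = 90.00° ✓; |DF| = 23.00 ✓; ∠DFE = 105.6° ✓; |FE| = 25.80 ✓; ∠FEN = 80.20° ✓; |EN| = 25.40 ✓; ∠ENJ = 97.60° ✓; |NJ| = 21.90 ✓; ∠NJQ = 37.70° ✓; |JQ| = 22.90 ✗.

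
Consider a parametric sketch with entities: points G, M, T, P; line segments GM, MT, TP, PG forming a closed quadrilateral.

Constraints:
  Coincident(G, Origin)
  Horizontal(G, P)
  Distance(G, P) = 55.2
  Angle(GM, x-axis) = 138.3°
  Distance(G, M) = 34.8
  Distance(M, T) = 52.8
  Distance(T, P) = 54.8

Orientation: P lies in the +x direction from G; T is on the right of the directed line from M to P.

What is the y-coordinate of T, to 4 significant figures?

-20.15

Checks: |MT| = 52.80 ✓; |TP| = 54.80 ✓.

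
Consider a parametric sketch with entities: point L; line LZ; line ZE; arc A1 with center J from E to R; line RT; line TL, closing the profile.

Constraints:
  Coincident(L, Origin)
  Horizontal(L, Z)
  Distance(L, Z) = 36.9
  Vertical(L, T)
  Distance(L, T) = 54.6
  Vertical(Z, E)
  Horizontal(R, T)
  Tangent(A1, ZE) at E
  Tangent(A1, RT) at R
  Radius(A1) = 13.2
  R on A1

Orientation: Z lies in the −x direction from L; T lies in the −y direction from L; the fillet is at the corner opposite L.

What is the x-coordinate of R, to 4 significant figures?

-23.70

The virtual corner opposite L is at (-36.90, -54.60). Since A1 is tangent to ZE there, JE ⟂ ZE and A1 meets RT tangentially, so JR is at right angles to RT, with radius 13.2, so the center J sits 13.2 in from both sides at J = (-23.70, -41.40). That places the tangent points at E = (-36.90, -41.40) on ZE and R = (-23.70, -54.60) on RT. So R.x = -23.70.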